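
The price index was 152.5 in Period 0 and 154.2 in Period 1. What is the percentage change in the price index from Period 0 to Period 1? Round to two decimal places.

1.11%

Change = (154.2 − 152.5) / 152.5 × 100
       = 1.7 / 152.5 × 100 = 1.1148%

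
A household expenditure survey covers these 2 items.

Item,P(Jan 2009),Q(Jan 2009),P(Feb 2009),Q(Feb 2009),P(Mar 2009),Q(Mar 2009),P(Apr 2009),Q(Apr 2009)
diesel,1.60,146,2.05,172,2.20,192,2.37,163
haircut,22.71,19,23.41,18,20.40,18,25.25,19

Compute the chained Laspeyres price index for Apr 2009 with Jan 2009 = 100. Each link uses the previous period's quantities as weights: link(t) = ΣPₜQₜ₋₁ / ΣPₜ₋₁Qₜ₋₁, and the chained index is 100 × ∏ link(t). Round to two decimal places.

Link Jan 2009→Feb 2009:
ΣP(Feb 2009)Q(Jan 2009) = 2.05×146 + 23.41×19 = 299.3 + 444.79 = 744.09
ΣP(Jan 2009)Q(Jan 2009) = 1.60×146 + 22.71×19 = 233.6 + 431.49 = 665.09
link = 744.09/665.09 = 1.118781
Link Feb 2009→Mar 2009:
ΣP(Mar 2009)Q(Feb 2009) = 2.20×172 + 20.40×18 = 378.4 + 367.2 = 745.6
ΣP(Feb 2009)Q(Feb 2009) = 2.05×172 + 23.41×18 = 352.6 + 421.38 = 773.98
link = 745.6/773.98 = 0.963332
Link Mar 2009→Apr 2009:
ΣP(Apr 2009)Q(Mar 2009) = 2.37×192 + 25.25×18 = 455.04 + 454.5 = 909.54
ΣP(Mar 2009)Q(Mar 2009) = 2.20×192 + 20.40×18 = 422.4 + 367.2 = 789.6
link = 909.54/789.6 = 1.151900
Chained index = 100 × 1.118781 × 0.963332 × 1.151900 = 124.1469

124.15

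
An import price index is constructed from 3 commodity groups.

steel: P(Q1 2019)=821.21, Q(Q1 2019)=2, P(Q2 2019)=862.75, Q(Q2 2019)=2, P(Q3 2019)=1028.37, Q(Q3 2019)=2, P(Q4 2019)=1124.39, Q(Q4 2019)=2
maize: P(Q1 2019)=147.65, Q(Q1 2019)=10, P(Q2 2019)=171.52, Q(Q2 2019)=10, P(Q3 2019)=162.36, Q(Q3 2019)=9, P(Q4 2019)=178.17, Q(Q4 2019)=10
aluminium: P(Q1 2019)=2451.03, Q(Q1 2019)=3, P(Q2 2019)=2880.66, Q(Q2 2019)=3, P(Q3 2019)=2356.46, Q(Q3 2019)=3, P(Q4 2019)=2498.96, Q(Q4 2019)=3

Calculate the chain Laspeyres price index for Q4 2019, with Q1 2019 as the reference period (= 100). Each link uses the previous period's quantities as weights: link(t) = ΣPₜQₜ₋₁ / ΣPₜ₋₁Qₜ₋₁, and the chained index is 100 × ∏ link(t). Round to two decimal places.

Link Q1 2019→Q2 2019:
ΣP(Q2 2019)Q(Q1 2019) = 862.75×2 + 171.52×10 + 2880.66×3 = 1725.5 + 1715.2 + 8641.98 = 12082.68
ΣP(Q1 2019)Q(Q1 2019) = 821.21×2 + 147.65×10 + 2451.03×3 = 1642.42 + 1476.5 + 7353.09 = 10472.01
link = 12082.68/10472.01 = 1.153807
Link Q2 2019→Q3 2019:
ΣP(Q3 2019)Q(Q2 2019) = 1028.37×2 + 162.36×10 + 2356.46×3 = 2056.74 + 1623.6 + 7069.38 = 10749.72
ΣP(Q2 2019)Q(Q2 2019) = 862.75×2 + 171.52×10 + 2880.66×3 = 1725.5 + 1715.2 + 8641.98 = 12082.68
link = 10749.72/12082.68 = 0.889680
Link Q3 2019→Q4 2019:
ΣP(Q4 2019)Q(Q3 2019) = 1124.39×2 + 178.17×9 + 2498.96×3 = 2248.78 + 1603.53 + 7496.88 = 11349.19
ΣP(Q3 2019)Q(Q3 2019) = 1028.37×2 + 162.36×9 + 2356.46×3 = 2056.74 + 1461.24 + 7069.38 = 10587.36
link = 11349.19/10587.36 = 1.071957
Chained index = 100 × 1.153807 × 0.889680 × 1.071957 = 110.0384

110.04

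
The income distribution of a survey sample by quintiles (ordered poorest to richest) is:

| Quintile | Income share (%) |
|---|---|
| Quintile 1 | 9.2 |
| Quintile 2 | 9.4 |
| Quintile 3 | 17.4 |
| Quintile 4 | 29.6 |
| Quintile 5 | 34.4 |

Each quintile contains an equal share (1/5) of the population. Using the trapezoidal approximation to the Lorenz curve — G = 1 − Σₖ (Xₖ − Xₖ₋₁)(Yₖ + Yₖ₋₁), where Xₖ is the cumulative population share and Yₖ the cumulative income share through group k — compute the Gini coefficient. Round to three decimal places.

0.282

Cumulative income shares Yₖ: 0.0920, 0.1860, 0.3600, 0.6560, 1.0000
Σ (Xₖ−Xₖ₋₁)(Yₖ+Yₖ₋₁) = (1/5)(0.0920+0.0000) + (1/5)(0.1860+0.0920) + (1/5)(0.3600+0.1860) + (1/5)(0.6560+0.3600) + (1/5)(1.0000+0.6560)
  = 0.0184 + 0.0556 + 0.1092 + 0.2032 + 0.3312 = 0.7176
G = 1 − 0.7176 = 0.2824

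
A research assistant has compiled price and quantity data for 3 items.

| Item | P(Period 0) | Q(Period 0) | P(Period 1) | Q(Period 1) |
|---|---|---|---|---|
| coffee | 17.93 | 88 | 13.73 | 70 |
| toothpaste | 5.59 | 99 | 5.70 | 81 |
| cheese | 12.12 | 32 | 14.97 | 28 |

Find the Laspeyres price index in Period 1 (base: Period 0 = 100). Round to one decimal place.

Laspeyres price index uses base-period quantities as weights.
ΣP(Period 1)·Q(Period 0) = 13.73×88 + 5.70×99 + 14.97×32 = 1208.24 + 564.3 + 479.04 = 2251.58
ΣP(Period 0)·Q(Period 0) = 17.93×88 + 5.59×99 + 12.12×32 = 1577.84 + 553.41 + 387.84 = 2519.09
Index = 2251.58 / 2519.09 × 100 = 89.3807

89.4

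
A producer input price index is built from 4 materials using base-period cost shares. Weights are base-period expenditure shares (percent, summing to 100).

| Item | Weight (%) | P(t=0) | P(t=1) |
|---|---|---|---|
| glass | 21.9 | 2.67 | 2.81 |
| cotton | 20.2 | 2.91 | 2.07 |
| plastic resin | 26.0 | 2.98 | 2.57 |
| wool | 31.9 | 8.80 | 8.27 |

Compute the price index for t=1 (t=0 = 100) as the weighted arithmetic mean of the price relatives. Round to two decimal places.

89.82

glass: 21.9 × (2.81/2.67) = 21.9 × 1.052434 = 23.0483
cotton: 20.2 × (2.07/2.91) = 20.2 × 0.711340 = 14.3691
plastic resin: 26.0 × (2.57/2.98) = 26.0 × 0.862416 = 22.4228
wool: 31.9 × (8.27/8.80) = 31.9 × 0.939773 = 29.9787
Index = Σ wᵢ·(p₁ᵢ/p₀ᵢ) = 23.0483 + 14.3691 + 22.4228 + 29.9787 = 89.8190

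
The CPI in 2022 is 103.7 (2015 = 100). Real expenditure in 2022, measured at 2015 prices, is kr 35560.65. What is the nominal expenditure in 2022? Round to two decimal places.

36876.39

Nominal = Real × (Index/100) = 35560.65 × (103.7/100)
        = 35560.65 × 1.037 = 36876.3940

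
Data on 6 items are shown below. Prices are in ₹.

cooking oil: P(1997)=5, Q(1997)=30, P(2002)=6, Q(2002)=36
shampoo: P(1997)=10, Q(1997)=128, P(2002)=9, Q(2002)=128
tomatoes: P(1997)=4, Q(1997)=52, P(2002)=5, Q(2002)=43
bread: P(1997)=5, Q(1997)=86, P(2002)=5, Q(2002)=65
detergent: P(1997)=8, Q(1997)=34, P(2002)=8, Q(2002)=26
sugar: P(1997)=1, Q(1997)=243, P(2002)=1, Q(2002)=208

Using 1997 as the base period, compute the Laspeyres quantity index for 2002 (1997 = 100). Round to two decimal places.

91.87

Laspeyres quantity index uses base-period prices as weights.
ΣP(1997)·Q(2002) = 5×36 + 10×128 + 4×43 + 5×65 + 8×26 + 1×208 = 180 + 1280 + 172 + 325 + 208 + 208 = 2373
ΣP(1997)·Q(1997) = 5×30 + 10×128 + 4×52 + 5×86 + 8×34 + 1×243 = 150 + 1280 + 208 + 430 + 272 + 243 = 2583
Index = 2373 / 2583 × 100 = 91.8699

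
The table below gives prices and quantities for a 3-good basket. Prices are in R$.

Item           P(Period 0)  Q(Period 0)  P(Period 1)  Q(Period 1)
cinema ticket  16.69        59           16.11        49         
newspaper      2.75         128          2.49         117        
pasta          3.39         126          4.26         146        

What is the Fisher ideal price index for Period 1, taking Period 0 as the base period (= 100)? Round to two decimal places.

Laspeyres component (base-period weights):
ΣP(Period 1)Q(Period 0) = 16.11×59 + 2.49×128 + 4.26×126 = 950.49 + 318.72 + 536.76 = 1805.97
ΣP(Period 0)Q(Period 0) = 16.69×59 + 2.75×128 + 3.39×126 = 984.71 + 352 + 427.14 = 1763.85
L = 1805.97 / 1763.85 × 100 = 102.3880
Paasche component (current-period weights):
ΣP(Period 1)Q(Period 1) = 16.11×49 + 2.49×117 + 4.26×146 = 789.39 + 291.33 + 621.96 = 1702.68
ΣP(Period 0)Q(Period 1) = 16.69×49 + 2.75×117 + 3.39×146 = 817.81 + 321.75 + 494.94 = 1634.5
P = 1702.68 / 1634.5 × 100 = 104.1713
Fisher = √(L × P) = √(102.3880 × 104.1713) = 103.2758

103.28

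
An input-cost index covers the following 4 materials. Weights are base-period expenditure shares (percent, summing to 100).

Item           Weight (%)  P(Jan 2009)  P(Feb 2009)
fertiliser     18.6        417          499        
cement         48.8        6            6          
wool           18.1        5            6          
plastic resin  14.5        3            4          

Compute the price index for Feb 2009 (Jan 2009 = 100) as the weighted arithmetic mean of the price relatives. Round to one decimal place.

112.1

fertiliser: 18.6 × (499/417) = 18.6 × 1.196643 = 22.2576
cement: 48.8 × (6/6) = 48.8 × 1.000000 = 48.8000
wool: 18.1 × (6/5) = 18.1 × 1.200000 = 21.7200
plastic resin: 14.5 × (4/3) = 14.5 × 1.333333 = 19.3333
Index = Σ wᵢ·(p₁ᵢ/p₀ᵢ) = 22.2576 + 48.8000 + 21.7200 + 19.3333 = 112.1109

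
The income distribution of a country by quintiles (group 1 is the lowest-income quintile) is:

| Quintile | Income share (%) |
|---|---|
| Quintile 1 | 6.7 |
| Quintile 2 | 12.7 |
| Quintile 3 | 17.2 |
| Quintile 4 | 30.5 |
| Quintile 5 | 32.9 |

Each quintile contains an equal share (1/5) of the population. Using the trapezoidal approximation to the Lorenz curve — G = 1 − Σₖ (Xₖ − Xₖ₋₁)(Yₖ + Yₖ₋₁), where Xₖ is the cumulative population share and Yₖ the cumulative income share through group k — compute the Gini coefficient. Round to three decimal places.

Cumulative income shares Yₖ: 0.0670, 0.1940, 0.3660, 0.6710, 1.0000
Σ (Xₖ−Xₖ₋₁)(Yₖ+Yₖ₋₁) = (1/5)(0.0670+0.0000) + (1/5)(0.1940+0.0670) + (1/5)(0.3660+0.1940) + (1/5)(0.6710+0.3660) + (1/5)(1.0000+0.6710)
  = 0.0134 + 0.0522 + 0.1120 + 0.2074 + 0.3342 = 0.7192
G = 1 − 0.7192 = 0.2808

0.281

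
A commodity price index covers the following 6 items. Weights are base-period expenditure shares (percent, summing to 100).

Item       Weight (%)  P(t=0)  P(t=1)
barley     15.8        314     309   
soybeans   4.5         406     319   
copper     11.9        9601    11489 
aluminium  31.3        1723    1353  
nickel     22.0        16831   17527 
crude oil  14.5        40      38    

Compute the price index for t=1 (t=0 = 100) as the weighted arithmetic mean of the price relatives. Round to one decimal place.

94.6

barley: 15.8 × (309/314) = 15.8 × 0.984076 = 15.5484
soybeans: 4.5 × (319/406) = 4.5 × 0.785714 = 3.5357
copper: 11.9 × (11489/9601) = 11.9 × 1.196646 = 14.2401
aluminium: 31.3 × (1353/1723) = 31.3 × 0.785258 = 24.5786
nickel: 22.0 × (17527/16831) = 22.0 × 1.041352 = 22.9097
crude oil: 14.5 × (38/40) = 14.5 × 0.950000 = 13.7750
Index = Σ wᵢ·(p₁ᵢ/p₀ᵢ) = 15.5484 + 3.5357 + 14.2401 + 24.5786 + 22.9097 + 13.7750 = 94.5875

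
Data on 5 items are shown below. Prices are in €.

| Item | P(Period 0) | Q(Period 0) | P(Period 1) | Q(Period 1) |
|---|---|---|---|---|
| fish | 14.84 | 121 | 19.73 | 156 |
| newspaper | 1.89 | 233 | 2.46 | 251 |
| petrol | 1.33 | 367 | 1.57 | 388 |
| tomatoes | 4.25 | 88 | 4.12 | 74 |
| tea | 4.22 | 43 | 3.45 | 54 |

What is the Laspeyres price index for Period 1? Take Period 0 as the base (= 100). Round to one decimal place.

Laspeyres price index uses base-period quantities as weights.
ΣP(Period 1)·Q(Period 0) = 19.73×121 + 2.46×233 + 1.57×367 + 4.12×88 + 3.45×43 = 2387.33 + 573.18 + 576.19 + 362.56 + 148.35 = 4047.61
ΣP(Period 0)·Q(Period 0) = 14.84×121 + 1.89×233 + 1.33×367 + 4.25×88 + 4.22×43 = 1795.64 + 440.37 + 488.11 + 374 + 181.46 = 3279.58
Index = 4047.61 / 3279.58 × 100 = 123.4185

123.4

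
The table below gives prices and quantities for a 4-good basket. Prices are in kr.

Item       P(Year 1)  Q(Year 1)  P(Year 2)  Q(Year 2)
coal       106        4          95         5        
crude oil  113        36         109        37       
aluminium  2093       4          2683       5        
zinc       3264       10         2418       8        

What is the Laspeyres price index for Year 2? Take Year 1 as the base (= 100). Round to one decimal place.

Laspeyres price index uses base-period quantities as weights.
ΣP(Year 2)·Q(Year 1) = 95×4 + 109×36 + 2683×4 + 2418×10 = 380 + 3924 + 10732 + 24180 = 39216
ΣP(Year 1)·Q(Year 1) = 106×4 + 113×36 + 2093×4 + 3264×10 = 424 + 4068 + 8372 + 32640 = 45504
Index = 39216 / 45504 × 100 = 86.1814

86.2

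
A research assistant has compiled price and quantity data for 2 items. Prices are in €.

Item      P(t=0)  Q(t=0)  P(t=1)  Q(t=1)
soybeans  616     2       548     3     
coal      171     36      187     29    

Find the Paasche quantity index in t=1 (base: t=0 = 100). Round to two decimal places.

90.28

Paasche quantity index uses current-period prices as weights.
ΣP(t=1)·Q(t=1) = 548×3 + 187×29 = 1644 + 5423 = 7067
ΣP(t=1)·Q(t=0) = 548×2 + 187×36 = 1096 + 6732 = 7828
Index = 7067 / 7828 × 100 = 90.2785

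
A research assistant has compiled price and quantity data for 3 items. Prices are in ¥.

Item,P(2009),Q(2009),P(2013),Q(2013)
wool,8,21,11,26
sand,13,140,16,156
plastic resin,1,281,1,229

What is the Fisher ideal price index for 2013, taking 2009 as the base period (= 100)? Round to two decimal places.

121.72

Laspeyres component (base-period weights):
ΣP(2013)Q(2009) = 11×21 + 16×140 + 1×281 = 231 + 2240 + 281 = 2752
ΣP(2009)Q(2009) = 8×21 + 13×140 + 1×281 = 168 + 1820 + 281 = 2269
L = 2752 / 2269 × 100 = 121.2869
Paasche component (current-period weights):
ΣP(2013)Q(2013) = 11×26 + 16×156 + 1×229 = 286 + 2496 + 229 = 3011
ΣP(2009)Q(2013) = 8×26 + 13×156 + 1×229 = 208 + 2028 + 229 = 2465
P = 3011 / 2465 × 100 = 122.1501
Fisher = √(L × P) = √(121.2869 × 122.1501) = 121.7177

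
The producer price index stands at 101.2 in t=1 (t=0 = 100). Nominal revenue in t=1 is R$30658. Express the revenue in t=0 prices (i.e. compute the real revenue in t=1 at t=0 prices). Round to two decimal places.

Real = Nominal ÷ (Index/100) = 30658 ÷ (101.2/100)
     = 30658 ÷ 1.012 = 30294.4664

30294.47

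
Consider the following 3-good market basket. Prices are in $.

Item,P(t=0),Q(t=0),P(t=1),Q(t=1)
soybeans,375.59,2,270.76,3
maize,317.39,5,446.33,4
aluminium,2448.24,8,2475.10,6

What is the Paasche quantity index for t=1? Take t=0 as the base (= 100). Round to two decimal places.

77.29

Paasche quantity index uses current-period prices as weights.
ΣP(t=1)·Q(t=1) = 270.76×3 + 446.33×4 + 2475.10×6 = 812.28 + 1785.32 + 14850.6 = 17448.2
ΣP(t=1)·Q(t=0) = 270.76×2 + 446.33×5 + 2475.10×8 = 541.52 + 2231.65 + 19800.8 = 22573.97
Index = 17448.2 / 22573.97 × 100 = 77.2934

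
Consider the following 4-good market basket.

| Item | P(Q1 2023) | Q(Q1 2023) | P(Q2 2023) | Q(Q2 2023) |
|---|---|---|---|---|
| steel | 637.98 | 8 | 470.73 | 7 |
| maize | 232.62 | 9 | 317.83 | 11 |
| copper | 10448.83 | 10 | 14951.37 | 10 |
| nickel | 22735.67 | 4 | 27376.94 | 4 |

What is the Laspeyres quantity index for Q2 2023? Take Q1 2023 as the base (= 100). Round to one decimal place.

99.9

Laspeyres quantity index uses base-period prices as weights.
ΣP(Q1 2023)·Q(Q2 2023) = 637.98×7 + 232.62×11 + 10448.83×10 + 22735.67×4 = 4465.86 + 2558.82 + 104488.3 + 90942.68 = 202455.66
ΣP(Q1 2023)·Q(Q1 2023) = 637.98×8 + 232.62×9 + 10448.83×10 + 22735.67×4 = 5103.84 + 2093.58 + 104488.3 + 90942.68 = 202628.4
Index = 202455.66 / 202628.4 × 100 = 99.9148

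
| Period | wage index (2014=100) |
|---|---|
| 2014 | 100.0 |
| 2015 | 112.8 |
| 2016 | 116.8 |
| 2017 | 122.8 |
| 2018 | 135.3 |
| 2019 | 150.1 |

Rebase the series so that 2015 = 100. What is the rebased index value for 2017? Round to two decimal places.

Rebased(2017) = 122.8 / 112.8 × 100 = 108.8652

108.87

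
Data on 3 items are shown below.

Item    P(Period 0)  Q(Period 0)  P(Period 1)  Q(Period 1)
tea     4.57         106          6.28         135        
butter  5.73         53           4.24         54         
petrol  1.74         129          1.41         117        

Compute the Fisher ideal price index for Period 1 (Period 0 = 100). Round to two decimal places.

107.88

Laspeyres component (base-period weights):
ΣP(Period 1)Q(Period 0) = 6.28×106 + 4.24×53 + 1.41×129 = 665.68 + 224.72 + 181.89 = 1072.29
ΣP(Period 0)Q(Period 0) = 4.57×106 + 5.73×53 + 1.74×129 = 484.42 + 303.69 + 224.46 = 1012.57
L = 1072.29 / 1012.57 × 100 = 105.8979
Paasche component (current-period weights):
ΣP(Period 1)Q(Period 1) = 6.28×135 + 4.24×54 + 1.41×117 = 847.8 + 228.96 + 164.97 = 1241.73
ΣP(Period 0)Q(Period 1) = 4.57×135 + 5.73×54 + 1.74×117 = 616.95 + 309.42 + 203.58 = 1129.95
P = 1241.73 / 1129.95 × 100 = 109.8925
Fisher = √(L × P) = √(105.8979 × 109.8925) = 107.8767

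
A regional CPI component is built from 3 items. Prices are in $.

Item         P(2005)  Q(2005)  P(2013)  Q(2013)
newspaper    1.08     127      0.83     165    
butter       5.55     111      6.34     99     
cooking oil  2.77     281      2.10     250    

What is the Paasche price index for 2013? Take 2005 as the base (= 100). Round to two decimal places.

Paasche price index uses current-period quantities as weights.
ΣP(2013)·Q(2013) = 0.83×165 + 6.34×99 + 2.10×250 = 136.95 + 627.66 + 525 = 1289.61
ΣP(2005)·Q(2013) = 1.08×165 + 5.55×99 + 2.77×250 = 178.2 + 549.45 + 692.5 = 1420.15
Index = 1289.61 / 1420.15 × 100 = 90.8080

90.81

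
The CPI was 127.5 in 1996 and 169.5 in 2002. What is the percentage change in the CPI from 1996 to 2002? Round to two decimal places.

Change = (169.5 − 127.5) / 127.5 × 100
       = 42.0 / 127.5 × 100 = 32.9412%

32.94%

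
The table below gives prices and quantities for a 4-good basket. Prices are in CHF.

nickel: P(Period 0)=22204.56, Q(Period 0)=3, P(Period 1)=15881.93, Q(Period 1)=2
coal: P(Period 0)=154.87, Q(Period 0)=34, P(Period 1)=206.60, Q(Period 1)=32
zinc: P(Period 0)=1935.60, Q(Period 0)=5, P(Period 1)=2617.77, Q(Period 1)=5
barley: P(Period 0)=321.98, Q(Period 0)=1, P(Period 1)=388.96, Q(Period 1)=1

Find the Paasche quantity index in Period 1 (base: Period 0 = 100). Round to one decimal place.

76.1

Paasche quantity index uses current-period prices as weights.
ΣP(Period 1)·Q(Period 1) = 15881.93×2 + 206.60×32 + 2617.77×5 + 388.96×1 = 31763.86 + 6611.2 + 13088.85 + 388.96 = 51852.87
ΣP(Period 1)·Q(Period 0) = 15881.93×3 + 206.60×34 + 2617.77×5 + 388.96×1 = 47645.79 + 7024.4 + 13088.85 + 388.96 = 68148
Index = 51852.87 / 68148 × 100 = 76.0886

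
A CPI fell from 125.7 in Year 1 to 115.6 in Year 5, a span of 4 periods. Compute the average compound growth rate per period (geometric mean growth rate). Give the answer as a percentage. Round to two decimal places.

-2.07%

Growth factor = (115.6/125.7)^(1/4) = (0.919650)^(1/4) = 0.979277
Growth rate = 0.979277 − 1 = -0.020723 = -2.0723%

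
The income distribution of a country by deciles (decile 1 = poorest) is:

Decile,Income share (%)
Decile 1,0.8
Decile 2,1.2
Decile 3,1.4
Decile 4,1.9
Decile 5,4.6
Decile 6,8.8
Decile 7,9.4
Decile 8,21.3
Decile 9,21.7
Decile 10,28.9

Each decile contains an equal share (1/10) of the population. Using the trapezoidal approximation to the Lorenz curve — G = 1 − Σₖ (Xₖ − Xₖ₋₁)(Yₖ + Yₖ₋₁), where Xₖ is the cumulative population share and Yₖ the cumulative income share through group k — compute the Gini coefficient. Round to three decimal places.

0.523

Cumulative income shares Yₖ: 0.0080, 0.0200, 0.0340, 0.0530, 0.0990, 0.1870, 0.2810, 0.4940, 0.7110, 1.0000
Σ (Xₖ−Xₖ₋₁)(Yₖ+Yₖ₋₁) = (1/10)(0.0080+0.0000) + (1/10)(0.0200+0.0080) + (1/10)(0.0340+0.0200) + (1/10)(0.0530+0.0340) + (1/10)(0.0990+0.0530) + (1/10)(0.1870+0.0990) + (1/10)(0.2810+0.1870) + (1/10)(0.4940+0.2810) + (1/10)(0.7110+0.4940) + (1/10)(1.0000+0.7110)
  = 0.0008 + 0.0028 + 0.0054 + 0.0087 + 0.0152 + 0.0286 + 0.0468 + 0.0775 + 0.1205 + 0.1711 = 0.4774
G = 1 − 0.4774 = 0.5226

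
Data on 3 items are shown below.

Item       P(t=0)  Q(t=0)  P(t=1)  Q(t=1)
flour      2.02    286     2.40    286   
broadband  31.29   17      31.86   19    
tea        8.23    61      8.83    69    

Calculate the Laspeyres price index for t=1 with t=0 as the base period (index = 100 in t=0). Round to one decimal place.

Laspeyres price index uses base-period quantities as weights.
ΣP(t=1)·Q(t=0) = 2.40×286 + 31.86×17 + 8.83×61 = 686.4 + 541.62 + 538.63 = 1766.65
ΣP(t=0)·Q(t=0) = 2.02×286 + 31.29×17 + 8.23×61 = 577.72 + 531.93 + 502.03 = 1611.68
Index = 1766.65 / 1611.68 × 100 = 109.6154

109.6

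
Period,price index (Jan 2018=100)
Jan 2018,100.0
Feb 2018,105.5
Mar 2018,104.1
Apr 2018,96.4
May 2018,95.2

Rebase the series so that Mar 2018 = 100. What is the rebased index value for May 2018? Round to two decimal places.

91.45

Rebased(May 2018) = 95.2 / 104.1 × 100 = 91.4505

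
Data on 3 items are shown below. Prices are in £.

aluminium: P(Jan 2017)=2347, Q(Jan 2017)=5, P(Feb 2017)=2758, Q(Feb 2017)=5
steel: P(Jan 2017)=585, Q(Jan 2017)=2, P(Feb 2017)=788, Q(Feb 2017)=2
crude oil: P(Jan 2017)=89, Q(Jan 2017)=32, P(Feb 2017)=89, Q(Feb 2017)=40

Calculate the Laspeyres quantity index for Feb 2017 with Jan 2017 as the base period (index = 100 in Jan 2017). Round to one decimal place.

Laspeyres quantity index uses base-period prices as weights.
ΣP(Jan 2017)·Q(Feb 2017) = 2347×5 + 585×2 + 89×40 = 11735 + 1170 + 3560 = 16465
ΣP(Jan 2017)·Q(Jan 2017) = 2347×5 + 585×2 + 89×32 = 11735 + 1170 + 2848 = 15753
Index = 16465 / 15753 × 100 = 104.5198

104.5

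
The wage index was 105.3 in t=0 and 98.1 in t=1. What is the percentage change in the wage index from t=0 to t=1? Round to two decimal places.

Change = (98.1 − 105.3) / 105.3 × 100
       = -7.2 / 105.3 × 100 = -6.8376%

-6.84%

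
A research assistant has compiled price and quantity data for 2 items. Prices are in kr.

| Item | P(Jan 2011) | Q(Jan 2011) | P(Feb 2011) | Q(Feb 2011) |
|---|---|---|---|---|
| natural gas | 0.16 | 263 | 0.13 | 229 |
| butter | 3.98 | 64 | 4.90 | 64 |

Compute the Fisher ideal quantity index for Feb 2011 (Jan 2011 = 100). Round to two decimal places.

98.45

Laspeyres component (base-period weights):
ΣP(Jan 2011)Q(Feb 2011) = 0.16×229 + 3.98×64 = 36.64 + 254.72 = 291.36
ΣP(Jan 2011)Q(Jan 2011) = 0.16×263 + 3.98×64 = 42.08 + 254.72 = 296.8
L = 291.36 / 296.8 × 100 = 98.1671
Paasche component (current-period weights):
ΣP(Feb 2011)Q(Feb 2011) = 0.13×229 + 4.90×64 = 29.77 + 313.6 = 343.37
ΣP(Feb 2011)Q(Jan 2011) = 0.13×263 + 4.90×64 = 34.19 + 313.6 = 347.79
P = 343.37 / 347.79 × 100 = 98.7291
Fisher = √(L × P) = √(98.1671 × 98.7291) = 98.4477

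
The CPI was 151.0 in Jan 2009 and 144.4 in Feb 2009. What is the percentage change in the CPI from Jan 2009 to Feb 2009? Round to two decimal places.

-4.37%

Change = (144.4 − 151.0) / 151.0 × 100
       = -6.6 / 151.0 × 100 = -4.3709%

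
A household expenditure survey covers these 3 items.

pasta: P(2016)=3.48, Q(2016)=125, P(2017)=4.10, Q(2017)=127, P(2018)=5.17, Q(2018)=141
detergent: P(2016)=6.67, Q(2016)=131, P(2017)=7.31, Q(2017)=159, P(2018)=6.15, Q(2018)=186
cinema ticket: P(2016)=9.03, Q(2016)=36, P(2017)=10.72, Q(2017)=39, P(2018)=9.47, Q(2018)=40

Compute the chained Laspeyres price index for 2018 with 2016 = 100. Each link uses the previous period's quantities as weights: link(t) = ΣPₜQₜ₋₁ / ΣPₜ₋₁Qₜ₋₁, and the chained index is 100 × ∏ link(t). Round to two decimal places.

108.34

Link 2016→2017:
ΣP(2017)Q(2016) = 4.10×125 + 7.31×131 + 10.72×36 = 512.5 + 957.61 + 385.92 = 1856.03
ΣP(2016)Q(2016) = 3.48×125 + 6.67×131 + 9.03×36 = 435 + 873.77 + 325.08 = 1633.85
link = 1856.03/1633.85 = 1.135986
Link 2017→2018:
ΣP(2018)Q(2017) = 5.17×127 + 6.15×159 + 9.47×39 = 656.59 + 977.85 + 369.33 = 2003.77
ΣP(2017)Q(2017) = 4.10×127 + 7.31×159 + 10.72×39 = 520.7 + 1162.29 + 418.08 = 2101.07
link = 2003.77/2101.07 = 0.953690
Chained index = 100 × 1.135986 × 0.953690 = 108.3378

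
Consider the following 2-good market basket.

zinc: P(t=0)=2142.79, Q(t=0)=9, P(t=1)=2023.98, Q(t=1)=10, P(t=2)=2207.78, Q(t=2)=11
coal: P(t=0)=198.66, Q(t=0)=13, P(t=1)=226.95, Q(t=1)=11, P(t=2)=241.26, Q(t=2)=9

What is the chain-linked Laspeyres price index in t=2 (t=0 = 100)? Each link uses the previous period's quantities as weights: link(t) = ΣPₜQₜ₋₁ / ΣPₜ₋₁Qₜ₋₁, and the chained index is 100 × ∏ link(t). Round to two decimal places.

Link t=0→t=1:
ΣP(t=1)Q(t=0) = 2023.98×9 + 226.95×13 = 18215.82 + 2950.35 = 21166.17
ΣP(t=0)Q(t=0) = 2142.79×9 + 198.66×13 = 19285.11 + 2582.58 = 21867.69
link = 21166.17/21867.69 = 0.967920
Link t=1→t=2:
ΣP(t=2)Q(t=1) = 2207.78×10 + 241.26×11 = 22077.8 + 2653.86 = 24731.66
ΣP(t=1)Q(t=1) = 2023.98×10 + 226.95×11 = 20239.8 + 2496.45 = 22736.25
link = 24731.66/22736.25 = 1.087763
Chained index = 100 × 0.967920 × 1.087763 = 105.2868

105.29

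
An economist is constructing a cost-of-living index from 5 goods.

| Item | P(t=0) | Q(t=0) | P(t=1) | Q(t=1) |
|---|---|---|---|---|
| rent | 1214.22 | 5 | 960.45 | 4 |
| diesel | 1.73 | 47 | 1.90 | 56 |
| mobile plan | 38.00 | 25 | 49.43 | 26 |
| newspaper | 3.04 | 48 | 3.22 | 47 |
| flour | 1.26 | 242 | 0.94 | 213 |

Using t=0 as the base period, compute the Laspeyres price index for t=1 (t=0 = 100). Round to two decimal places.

Laspeyres price index uses base-period quantities as weights.
ΣP(t=1)·Q(t=0) = 960.45×5 + 1.90×47 + 49.43×25 + 3.22×48 + 0.94×242 = 4802.25 + 89.3 + 1235.75 + 154.56 + 227.48 = 6509.34
ΣP(t=0)·Q(t=0) = 1214.22×5 + 1.73×47 + 38.00×25 + 3.04×48 + 1.26×242 = 6071.1 + 81.31 + 950 + 145.92 + 304.92 = 7553.25
Index = 6509.34 / 7553.25 × 100 = 86.1793

86.18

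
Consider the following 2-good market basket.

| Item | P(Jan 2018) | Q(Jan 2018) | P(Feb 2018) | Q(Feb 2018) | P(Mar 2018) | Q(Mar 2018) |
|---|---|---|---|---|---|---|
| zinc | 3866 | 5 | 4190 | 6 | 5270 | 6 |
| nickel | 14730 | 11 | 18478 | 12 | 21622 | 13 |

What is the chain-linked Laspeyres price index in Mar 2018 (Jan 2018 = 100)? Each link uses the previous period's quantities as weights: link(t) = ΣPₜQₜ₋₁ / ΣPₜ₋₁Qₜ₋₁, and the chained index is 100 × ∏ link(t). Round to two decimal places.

Link Jan 2018→Feb 2018:
ΣP(Feb 2018)Q(Jan 2018) = 4190×5 + 18478×11 = 20950 + 203258 = 224208
ΣP(Jan 2018)Q(Jan 2018) = 3866×5 + 14730×11 = 19330 + 162030 = 181360
link = 224208/181360 = 1.236259
Link Feb 2018→Mar 2018:
ΣP(Mar 2018)Q(Feb 2018) = 5270×6 + 21622×12 = 31620 + 259464 = 291084
ΣP(Feb 2018)Q(Feb 2018) = 4190×6 + 18478×12 = 25140 + 221736 = 246876
link = 291084/246876 = 1.179070
Chained index = 100 × 1.236259 × 1.179070 = 145.7636

145.76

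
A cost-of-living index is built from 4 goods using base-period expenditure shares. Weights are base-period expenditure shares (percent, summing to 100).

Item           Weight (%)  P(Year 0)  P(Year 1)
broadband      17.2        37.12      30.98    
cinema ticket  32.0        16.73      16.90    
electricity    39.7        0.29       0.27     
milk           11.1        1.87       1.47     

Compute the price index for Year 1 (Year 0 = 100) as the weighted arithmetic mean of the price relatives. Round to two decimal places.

92.37

broadband: 17.2 × (30.98/37.12) = 17.2 × 0.834591 = 14.3550
cinema ticket: 32.0 × (16.90/16.73) = 32.0 × 1.010161 = 32.3252
electricity: 39.7 × (0.27/0.29) = 39.7 × 0.931034 = 36.9621
milk: 11.1 × (1.47/1.87) = 11.1 × 0.786096 = 8.7257
Index = Σ wᵢ·(p₁ᵢ/p₀ᵢ) = 14.3550 + 32.3252 + 36.9621 + 8.7257 = 92.3679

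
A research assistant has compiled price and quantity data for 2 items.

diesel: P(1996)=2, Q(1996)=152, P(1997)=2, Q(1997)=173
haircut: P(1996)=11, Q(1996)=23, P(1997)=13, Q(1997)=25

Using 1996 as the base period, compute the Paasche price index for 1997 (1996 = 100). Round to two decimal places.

108.05

Paasche price index uses current-period quantities as weights.
ΣP(1997)·Q(1997) = 2×173 + 13×25 = 346 + 325 = 671
ΣP(1996)·Q(1997) = 2×173 + 11×25 = 346 + 275 = 621
Index = 671 / 621 × 100 = 108.0515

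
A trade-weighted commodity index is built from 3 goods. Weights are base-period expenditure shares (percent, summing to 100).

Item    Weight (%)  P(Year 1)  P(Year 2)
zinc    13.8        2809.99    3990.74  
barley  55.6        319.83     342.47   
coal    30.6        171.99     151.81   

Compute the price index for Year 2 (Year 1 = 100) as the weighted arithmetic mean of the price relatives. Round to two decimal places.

106.14

zinc: 13.8 × (3990.74/2809.99) = 13.8 × 1.420197 = 19.5987
barley: 55.6 × (342.47/319.83) = 55.6 × 1.070788 = 59.5358
coal: 30.6 × (151.81/171.99) = 30.6 × 0.882668 = 27.0096
Index = Σ wᵢ·(p₁ᵢ/p₀ᵢ) = 19.5987 + 59.5358 + 27.0096 = 106.1441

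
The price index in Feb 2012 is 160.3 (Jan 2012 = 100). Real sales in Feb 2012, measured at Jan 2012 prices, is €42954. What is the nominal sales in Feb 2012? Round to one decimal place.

Nominal = Real × (Index/100) = 42954 × (160.3/100)
        = 42954 × 1.603 = 68855.2620

68855.3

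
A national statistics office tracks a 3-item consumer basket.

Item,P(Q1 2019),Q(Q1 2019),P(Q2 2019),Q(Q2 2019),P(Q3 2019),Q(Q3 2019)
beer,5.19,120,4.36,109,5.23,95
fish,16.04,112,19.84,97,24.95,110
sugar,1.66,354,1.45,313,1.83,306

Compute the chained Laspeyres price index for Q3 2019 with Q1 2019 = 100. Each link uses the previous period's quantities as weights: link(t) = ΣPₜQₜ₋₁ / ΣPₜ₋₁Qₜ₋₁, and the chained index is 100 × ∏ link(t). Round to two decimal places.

135.31

Link Q1 2019→Q2 2019:
ΣP(Q2 2019)Q(Q1 2019) = 4.36×120 + 19.84×112 + 1.45×354 = 523.2 + 2222.08 + 513.3 = 3258.58
ΣP(Q1 2019)Q(Q1 2019) = 5.19×120 + 16.04×112 + 1.66×354 = 622.8 + 1796.48 + 587.64 = 3006.92
link = 3258.58/3006.92 = 1.083694
Link Q2 2019→Q3 2019:
ΣP(Q3 2019)Q(Q2 2019) = 5.23×109 + 24.95×97 + 1.83×313 = 570.07 + 2420.15 + 572.79 = 3563.01
ΣP(Q2 2019)Q(Q2 2019) = 4.36×109 + 19.84×97 + 1.45×313 = 475.24 + 1924.48 + 453.85 = 2853.57
link = 3563.01/2853.57 = 1.248615
Chained index = 100 × 1.083694 × 1.248615 = 135.3116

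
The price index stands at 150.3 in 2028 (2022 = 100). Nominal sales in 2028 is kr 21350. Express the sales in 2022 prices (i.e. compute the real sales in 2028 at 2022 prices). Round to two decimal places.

Real = Nominal ÷ (Index/100) = 21350 ÷ (150.3/100)
     = 21350 ÷ 1.503 = 14204.9235

14204.92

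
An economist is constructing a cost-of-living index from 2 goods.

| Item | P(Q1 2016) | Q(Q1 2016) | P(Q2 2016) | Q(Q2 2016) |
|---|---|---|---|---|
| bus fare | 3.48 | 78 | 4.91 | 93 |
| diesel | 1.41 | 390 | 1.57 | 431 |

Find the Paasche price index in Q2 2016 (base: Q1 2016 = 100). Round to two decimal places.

Paasche price index uses current-period quantities as weights.
ΣP(Q2 2016)·Q(Q2 2016) = 4.91×93 + 1.57×431 = 456.63 + 676.67 = 1133.3
ΣP(Q1 2016)·Q(Q2 2016) = 3.48×93 + 1.41×431 = 323.64 + 607.71 = 931.35
Index = 1133.3 / 931.35 × 100 = 121.6836

121.68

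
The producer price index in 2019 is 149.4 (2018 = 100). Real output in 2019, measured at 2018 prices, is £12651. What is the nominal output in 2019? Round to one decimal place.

18900.6

Nominal = Real × (Index/100) = 12651 × (149.4/100)
        = 12651 × 1.494 = 18900.5940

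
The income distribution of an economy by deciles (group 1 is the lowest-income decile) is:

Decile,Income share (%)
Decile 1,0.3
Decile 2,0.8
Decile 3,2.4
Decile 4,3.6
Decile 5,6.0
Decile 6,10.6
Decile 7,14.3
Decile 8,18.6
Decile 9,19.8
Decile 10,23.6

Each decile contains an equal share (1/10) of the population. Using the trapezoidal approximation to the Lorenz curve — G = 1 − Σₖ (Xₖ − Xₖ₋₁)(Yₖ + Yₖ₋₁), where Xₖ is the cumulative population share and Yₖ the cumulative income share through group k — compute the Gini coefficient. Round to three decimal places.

0.460

Cumulative income shares Yₖ: 0.0030, 0.0110, 0.0350, 0.0710, 0.1310, 0.2370, 0.3800, 0.5660, 0.7640, 1.0000
Σ (Xₖ−Xₖ₋₁)(Yₖ+Yₖ₋₁) = (1/10)(0.0030+0.0000) + (1/10)(0.0110+0.0030) + (1/10)(0.0350+0.0110) + (1/10)(0.0710+0.0350) + (1/10)(0.1310+0.0710) + (1/10)(0.2370+0.1310) + (1/10)(0.3800+0.2370) + (1/10)(0.5660+0.3800) + (1/10)(0.7640+0.5660) + (1/10)(1.0000+0.7640)
  = 0.0003 + 0.0014 + 0.0046 + 0.0106 + 0.0202 + 0.0368 + 0.0617 + 0.0946 + 0.1330 + 0.1764 = 0.5396
G = 1 − 0.5396 = 0.4604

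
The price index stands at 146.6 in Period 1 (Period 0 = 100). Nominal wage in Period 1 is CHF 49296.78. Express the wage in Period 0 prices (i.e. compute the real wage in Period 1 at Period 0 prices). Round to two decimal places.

Real = Nominal ÷ (Index/100) = 49296.78 ÷ (146.6/100)
     = 49296.78 ÷ 1.466 = 33626.7258

33626.73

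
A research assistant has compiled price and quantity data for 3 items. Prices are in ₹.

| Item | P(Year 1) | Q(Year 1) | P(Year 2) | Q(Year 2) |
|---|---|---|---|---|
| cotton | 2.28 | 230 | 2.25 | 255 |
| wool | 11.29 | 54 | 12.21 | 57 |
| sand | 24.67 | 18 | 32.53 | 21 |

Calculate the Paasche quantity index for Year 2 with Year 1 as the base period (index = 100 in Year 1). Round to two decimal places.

Paasche quantity index uses current-period prices as weights.
ΣP(Year 2)·Q(Year 2) = 2.25×255 + 12.21×57 + 32.53×21 = 573.75 + 695.97 + 683.13 = 1952.85
ΣP(Year 2)·Q(Year 1) = 2.25×230 + 12.21×54 + 32.53×18 = 517.5 + 659.34 + 585.54 = 1762.38
Index = 1952.85 / 1762.38 × 100 = 110.8075

110.81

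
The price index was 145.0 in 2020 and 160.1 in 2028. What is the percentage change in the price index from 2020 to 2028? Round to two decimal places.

10.41%

Change = (160.1 − 145.0) / 145.0 × 100
       = 15.1 / 145.0 × 100 = 10.4138%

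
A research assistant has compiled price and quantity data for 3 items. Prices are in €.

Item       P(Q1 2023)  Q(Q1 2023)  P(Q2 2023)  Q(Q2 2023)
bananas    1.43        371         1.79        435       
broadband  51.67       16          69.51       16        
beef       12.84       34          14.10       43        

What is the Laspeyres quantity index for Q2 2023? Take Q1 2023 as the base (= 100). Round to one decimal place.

111.5

Laspeyres quantity index uses base-period prices as weights.
ΣP(Q1 2023)·Q(Q2 2023) = 1.43×435 + 51.67×16 + 12.84×43 = 622.05 + 826.72 + 552.12 = 2000.89
ΣP(Q1 2023)·Q(Q1 2023) = 1.43×371 + 51.67×16 + 12.84×34 = 530.53 + 826.72 + 436.56 = 1793.81
Index = 2000.89 / 1793.81 × 100 = 111.5441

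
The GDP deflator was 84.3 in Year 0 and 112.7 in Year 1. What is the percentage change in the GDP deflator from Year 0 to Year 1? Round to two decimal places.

33.69%

Change = (112.7 − 84.3) / 84.3 × 100
       = 28.4 / 84.3 × 100 = 33.6892%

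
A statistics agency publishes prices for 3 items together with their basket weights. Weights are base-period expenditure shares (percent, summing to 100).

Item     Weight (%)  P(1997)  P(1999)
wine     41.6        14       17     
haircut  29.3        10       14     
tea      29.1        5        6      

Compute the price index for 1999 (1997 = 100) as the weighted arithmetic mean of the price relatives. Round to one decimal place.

wine: 41.6 × (17/14) = 41.6 × 1.214286 = 50.5143
haircut: 29.3 × (14/10) = 29.3 × 1.400000 = 41.0200
tea: 29.1 × (6/5) = 29.1 × 1.200000 = 34.9200
Index = Σ wᵢ·(p₁ᵢ/p₀ᵢ) = 50.5143 + 41.0200 + 34.9200 = 126.4543

126.5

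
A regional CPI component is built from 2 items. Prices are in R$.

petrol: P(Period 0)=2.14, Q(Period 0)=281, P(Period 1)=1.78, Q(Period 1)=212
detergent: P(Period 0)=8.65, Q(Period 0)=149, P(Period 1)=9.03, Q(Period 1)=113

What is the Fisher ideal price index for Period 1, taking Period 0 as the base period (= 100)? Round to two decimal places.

Laspeyres component (base-period weights):
ΣP(Period 1)Q(Period 0) = 1.78×281 + 9.03×149 = 500.18 + 1345.47 = 1845.65
ΣP(Period 0)Q(Period 0) = 2.14×281 + 8.65×149 = 601.34 + 1288.85 = 1890.19
L = 1845.65 / 1890.19 × 100 = 97.6436
Paasche component (current-period weights):
ΣP(Period 1)Q(Period 1) = 1.78×212 + 9.03×113 = 377.36 + 1020.39 = 1397.75
ΣP(Period 0)Q(Period 1) = 2.14×212 + 8.65×113 = 453.68 + 977.45 = 1431.13
P = 1397.75 / 1431.13 × 100 = 97.6676
Fisher = √(L × P) = √(97.6436 × 97.6676) = 97.6556

97.66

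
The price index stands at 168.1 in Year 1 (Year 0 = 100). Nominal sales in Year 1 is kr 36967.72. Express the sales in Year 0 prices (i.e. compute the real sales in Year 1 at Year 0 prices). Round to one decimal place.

21991.5

Real = Nominal ÷ (Index/100) = 36967.72 ÷ (168.1/100)
     = 36967.72 ÷ 1.681 = 21991.5051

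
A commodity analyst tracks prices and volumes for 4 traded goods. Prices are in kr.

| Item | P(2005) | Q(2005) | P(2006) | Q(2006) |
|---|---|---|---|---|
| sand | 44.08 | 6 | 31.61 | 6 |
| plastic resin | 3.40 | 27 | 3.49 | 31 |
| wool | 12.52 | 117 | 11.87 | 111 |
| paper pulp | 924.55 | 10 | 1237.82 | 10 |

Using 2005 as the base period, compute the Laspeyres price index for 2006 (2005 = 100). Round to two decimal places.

126.97

Laspeyres price index uses base-period quantities as weights.
ΣP(2006)·Q(2005) = 31.61×6 + 3.49×27 + 11.87×117 + 1237.82×10 = 189.66 + 94.23 + 1388.79 + 12378.2 = 14050.88
ΣP(2005)·Q(2005) = 44.08×6 + 3.40×27 + 12.52×117 + 924.55×10 = 264.48 + 91.8 + 1464.84 + 9245.5 = 11066.62
Index = 14050.88 / 11066.62 × 100 = 126.9663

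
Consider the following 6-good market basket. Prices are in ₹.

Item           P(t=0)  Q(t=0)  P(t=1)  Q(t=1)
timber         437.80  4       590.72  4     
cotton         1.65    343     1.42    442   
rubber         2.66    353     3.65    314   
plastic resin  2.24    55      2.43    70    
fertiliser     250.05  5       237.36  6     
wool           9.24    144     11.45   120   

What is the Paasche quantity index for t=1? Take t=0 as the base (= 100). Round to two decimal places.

Paasche quantity index uses current-period prices as weights.
ΣP(t=1)·Q(t=1) = 590.72×4 + 1.42×442 + 3.65×314 + 2.43×70 + 237.36×6 + 11.45×120 = 2362.88 + 627.64 + 1146.1 + 170.1 + 1424.16 + 1374 = 7104.88
ΣP(t=1)·Q(t=0) = 590.72×4 + 1.42×343 + 3.65×353 + 2.43×55 + 237.36×5 + 11.45×144 = 2362.88 + 487.06 + 1288.45 + 133.65 + 1186.8 + 1648.8 = 7107.64
Index = 7104.88 / 7107.64 × 100 = 99.9612

99.96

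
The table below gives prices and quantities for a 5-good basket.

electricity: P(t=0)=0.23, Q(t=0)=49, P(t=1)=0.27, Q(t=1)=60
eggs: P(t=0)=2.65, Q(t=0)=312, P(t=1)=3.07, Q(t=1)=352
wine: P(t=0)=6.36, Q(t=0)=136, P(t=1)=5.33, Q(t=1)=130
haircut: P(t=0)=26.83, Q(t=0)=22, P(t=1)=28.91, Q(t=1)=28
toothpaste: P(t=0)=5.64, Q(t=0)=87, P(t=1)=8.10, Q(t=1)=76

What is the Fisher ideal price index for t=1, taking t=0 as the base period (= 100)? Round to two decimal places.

108.97

Laspeyres component (base-period weights):
ΣP(t=1)Q(t=0) = 0.27×49 + 3.07×312 + 5.33×136 + 28.91×22 + 8.10×87 = 13.23 + 957.84 + 724.88 + 636.02 + 704.7 = 3036.67
ΣP(t=0)Q(t=0) = 0.23×49 + 2.65×312 + 6.36×136 + 26.83×22 + 5.64×87 = 11.27 + 826.8 + 864.96 + 590.26 + 490.68 = 2783.97
L = 3036.67 / 2783.97 × 100 = 109.0770
Paasche component (current-period weights):
ΣP(t=1)Q(t=1) = 0.27×60 + 3.07×352 + 5.33×130 + 28.91×28 + 8.10×76 = 16.2 + 1080.64 + 692.9 + 809.48 + 615.6 = 3214.82
ΣP(t=0)Q(t=1) = 0.23×60 + 2.65×352 + 6.36×130 + 26.83×28 + 5.64×76 = 13.8 + 932.8 + 826.8 + 751.24 + 428.64 = 2953.28
P = 3214.82 / 2953.28 × 100 = 108.8559
Fisher = √(L × P) = √(109.0770 × 108.8559) = 108.9664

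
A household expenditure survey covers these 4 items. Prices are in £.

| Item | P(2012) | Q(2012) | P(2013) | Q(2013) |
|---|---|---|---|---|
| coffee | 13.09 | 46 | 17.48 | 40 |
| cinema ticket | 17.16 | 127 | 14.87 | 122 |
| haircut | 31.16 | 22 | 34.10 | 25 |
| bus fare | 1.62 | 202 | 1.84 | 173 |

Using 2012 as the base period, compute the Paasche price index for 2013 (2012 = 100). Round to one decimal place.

Paasche price index uses current-period quantities as weights.
ΣP(2013)·Q(2013) = 17.48×40 + 14.87×122 + 34.10×25 + 1.84×173 = 699.2 + 1814.14 + 852.5 + 318.32 = 3684.16
ΣP(2012)·Q(2013) = 13.09×40 + 17.16×122 + 31.16×25 + 1.62×173 = 523.6 + 2093.52 + 779 + 280.26 = 3676.38
Index = 3684.16 / 3676.38 × 100 = 100.2116

100.2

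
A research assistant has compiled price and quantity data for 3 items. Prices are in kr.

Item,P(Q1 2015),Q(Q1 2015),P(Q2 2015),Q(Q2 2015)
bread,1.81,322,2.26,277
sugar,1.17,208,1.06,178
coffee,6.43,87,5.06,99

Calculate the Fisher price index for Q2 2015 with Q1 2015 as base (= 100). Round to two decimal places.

98.96

Laspeyres component (base-period weights):
ΣP(Q2 2015)Q(Q1 2015) = 2.26×322 + 1.06×208 + 5.06×87 = 727.72 + 220.48 + 440.22 = 1388.42
ΣP(Q1 2015)Q(Q1 2015) = 1.81×322 + 1.17×208 + 6.43×87 = 582.82 + 243.36 + 559.41 = 1385.59
L = 1388.42 / 1385.59 × 100 = 100.2042
Paasche component (current-period weights):
ΣP(Q2 2015)Q(Q2 2015) = 2.26×277 + 1.06×178 + 5.06×99 = 626.02 + 188.68 + 500.94 = 1315.64
ΣP(Q1 2015)Q(Q2 2015) = 1.81×277 + 1.17×178 + 6.43×99 = 501.37 + 208.26 + 636.57 = 1346.2
P = 1315.64 / 1346.2 × 100 = 97.7299
Fisher = √(L × P) = √(100.2042 × 97.7299) = 98.9593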